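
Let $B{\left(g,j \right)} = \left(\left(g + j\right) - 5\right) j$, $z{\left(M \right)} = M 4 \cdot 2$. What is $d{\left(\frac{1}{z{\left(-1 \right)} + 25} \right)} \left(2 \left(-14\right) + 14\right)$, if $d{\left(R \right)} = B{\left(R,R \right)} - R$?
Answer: $\frac{1400}{289} \approx 4.8443$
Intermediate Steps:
$z{\left(M \right)} = 8 M$ ($z{\left(M \right)} = 4 M 2 = 8 M$)
$B{\left(g,j \right)} = j \left(-5 + g + j\right)$ ($B{\left(g,j \right)} = \left(-5 + g + j\right) j = j \left(-5 + g + j\right)$)
$d{\left(R \right)} = - R + R \left(-5 + 2 R\right)$ ($d{\left(R \right)} = R \left(-5 + R + R\right) - R = R \left(-5 + 2 R\right) - R = - R + R \left(-5 + 2 R\right)$)
$d{\left(\frac{1}{z{\left(-1 \right)} + 25} \right)} \left(2 \left(-14\right) + 14\right) = \frac{2 \left(-3 + \frac{1}{8 \left(-1\right) + 25}\right)}{8 \left(-1\right) + 25} \left(2 \left(-14\right) + 14\right) = \frac{2 \left(-3 + \frac{1}{-8 + 25}\right)}{-8 + 25} \left(-28 + 14\right) = \frac{2 \left(-3 + \frac{1}{17}\right)}{17} \left(-14\right) = 2 \cdot \frac{1}{17} \left(-3 + \frac{1}{17}\right) \left(-14\right) = 2 \cdot \frac{1}{17} \left(- \frac{50}{17}\right) \left(-14\right) = \left(- \frac{100}{289}\right) \left(-14\right) = \frac{1400}{289}$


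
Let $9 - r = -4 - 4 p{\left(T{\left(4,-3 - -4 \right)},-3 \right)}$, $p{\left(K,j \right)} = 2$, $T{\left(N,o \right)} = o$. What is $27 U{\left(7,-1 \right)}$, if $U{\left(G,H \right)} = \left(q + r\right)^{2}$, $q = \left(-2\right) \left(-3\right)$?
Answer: $19683$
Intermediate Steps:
$r = 21$ ($r = 9 - \left(-4 - 8\right) = 9 - -12 = 9 + 12 = 21$)
$q = 6$
$U{\left(G,H \right)} = 729$ ($U{\left(G,H \right)} = \left(6 + 21\right)^{2} = 27^{2} = 729$)
$27 U{\left(7,-1 \right)} = 27 \cdot 729 = 19683$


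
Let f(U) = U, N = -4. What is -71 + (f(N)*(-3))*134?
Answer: 1537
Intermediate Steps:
-71 + (f(N)*(-3))*134 = -71 - 4*(-3)*134 = -71 + 12*134 = -71 + 1608 = 1537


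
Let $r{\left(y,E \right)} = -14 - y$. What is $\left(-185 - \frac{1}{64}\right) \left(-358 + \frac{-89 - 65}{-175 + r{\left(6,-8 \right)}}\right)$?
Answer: $\frac{34366529}{520} \approx 66090.0$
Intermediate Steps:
$\left(-185 - \frac{1}{64}\right) \left(-358 + \frac{-89 - 65}{-175 + r{\left(6,-8 \right)}}\right) = \left(-185 - \frac{1}{64}\right) \left(-358 + \frac{-89 - 65}{-175 - 20}\right) = \left(-185 - \frac{1}{64}\right) \left(-358 - \frac{154}{-175 - 20}\right) = - \frac{11841 \left(-358 - \frac{154}{-195}\right)}{64} = - \frac{11841 \left(-358 - - \frac{154}{195}\right)}{64} = - \frac{11841 \left(-358 + \frac{154}{195}\right)}{64} = \left(- \frac{11841}{64}\right) \left(- \frac{69656}{195}\right) = \frac{34366529}{520}$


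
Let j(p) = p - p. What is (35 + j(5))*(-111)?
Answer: -3885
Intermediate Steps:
j(p) = 0
(35 + j(5))*(-111) = (35 + 0)*(-111) = 35*(-111) = -3885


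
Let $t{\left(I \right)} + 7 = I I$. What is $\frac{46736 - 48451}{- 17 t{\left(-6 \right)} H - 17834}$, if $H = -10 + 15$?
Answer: $\frac{1715}{20299} \approx 0.084487$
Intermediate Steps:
$t{\left(I \right)} = -7 + I^{2}$ ($t{\left(I \right)} = -7 + I I = -7 + I^{2}$)
$H = 5$
$\frac{46736 - 48451}{- 17 t{\left(-6 \right)} H - 17834} = \frac{46736 - 48451}{- 17 \left(-7 + \left(-6\right)^{2}\right) 5 - 17834} = - \frac{1715}{- 17 \left(-7 + 36\right) 5 - 17834} = - \frac{1715}{\left(-17\right) 29 \cdot 5 - 17834} = - \frac{1715}{\left(-493\right) 5 - 17834} = - \frac{1715}{-2465 - 17834} = - \frac{1715}{-20299} = \left(-1715\right) \left(- \frac{1}{20299}\right) = \frac{1715}{20299}$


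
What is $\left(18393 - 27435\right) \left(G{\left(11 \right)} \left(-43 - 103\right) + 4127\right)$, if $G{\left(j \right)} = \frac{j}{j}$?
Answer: $-35996202$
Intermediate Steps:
$G{\left(j \right)} = 1$
$\left(18393 - 27435\right) \left(G{\left(11 \right)} \left(-43 - 103\right) + 4127\right) = \left(18393 - 27435\right) \left(1 \left(-43 - 103\right) + 4127\right) = - 9042 \left(1 \left(-146\right) + 4127\right) = - 9042 \left(-146 + 4127\right) = \left(-9042\right) 3981 = -35996202$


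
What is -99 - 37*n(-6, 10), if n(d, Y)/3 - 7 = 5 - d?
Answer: -2097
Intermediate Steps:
n(d, Y) = 36 - 3*d (n(d, Y) = 21 + 3*(5 - d) = 21 + (15 - 3*d) = 36 - 3*d)
-99 - 37*n(-6, 10) = -99 - 37*(36 - 3*(-6)) = -99 - 37*(36 + 18) = -99 - 37*54 = -99 - 1998 = -2097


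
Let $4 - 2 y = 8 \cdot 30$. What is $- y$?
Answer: $118$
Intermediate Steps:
$y = -118$ ($y = 2 - \frac{8 \cdot 30}{2} = 2 - 120 = -118$)
$- y = \left(-1\right) \left(-118\right) = 118$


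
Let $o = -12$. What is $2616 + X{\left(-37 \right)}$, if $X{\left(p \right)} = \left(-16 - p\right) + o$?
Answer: $2625$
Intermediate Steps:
$X{\left(p \right)} = -28 - p$ ($X{\left(p \right)} = \left(-16 - p\right) - 12 = -28 - p$)
$2616 + X{\left(-37 \right)} = 2616 - -9 = 2616 + \left(-28 + 37\right) = 2616 + 9 = 2625$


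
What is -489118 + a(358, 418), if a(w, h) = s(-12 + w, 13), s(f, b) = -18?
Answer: -489136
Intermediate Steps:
a(w, h) = -18
-489118 + a(358, 418) = -489118 - 18 = -489136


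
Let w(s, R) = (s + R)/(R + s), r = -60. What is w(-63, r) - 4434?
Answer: -4433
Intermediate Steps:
w(s, R) = 1 (w(s, R) = (R + s)/(R + s) = 1)
w(-63, r) - 4434 = 1 - 4434 = -4433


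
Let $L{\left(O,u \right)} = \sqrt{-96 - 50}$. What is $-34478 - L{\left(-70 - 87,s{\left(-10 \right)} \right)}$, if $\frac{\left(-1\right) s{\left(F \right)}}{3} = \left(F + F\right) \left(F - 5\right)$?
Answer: $-34478 - i \sqrt{146} \approx -34478.0 - 12.083 i$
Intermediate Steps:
$s{\left(F \right)} = - 6 F \left(-5 + F\right)$ ($s{\left(F \right)} = - 3 \left(F + F\right) \left(F - 5\right) = - 3 \cdot 2 F \left(-5 + F\right) = - 6 F \left(-5 + F\right)$)
$L{\left(O,u \right)} = i \sqrt{146}$ ($L{\left(O,u \right)} = \sqrt{-146} = i \sqrt{146}$)
$-34478 - L{\left(-70 - 87,s{\left(-10 \right)} \right)} = -34478 - i \sqrt{146}$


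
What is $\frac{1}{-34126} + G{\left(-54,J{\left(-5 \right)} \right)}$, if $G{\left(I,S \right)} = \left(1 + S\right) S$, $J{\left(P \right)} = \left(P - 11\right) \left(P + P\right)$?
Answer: $\frac{879085759}{34126} \approx 25760.0$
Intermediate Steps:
$J{\left(P \right)} = 2 P \left(-11 + P\right)$ ($J{\left(P \right)} = \left(-11 + P\right) 2 P = 2 P \left(-11 + P\right)$)
$G{\left(I,S \right)} = S \left(1 + S\right)$
$\frac{1}{-34126} + G{\left(-54,J{\left(-5 \right)} \right)} = \frac{1}{-34126} + 2 \left(-5\right) \left(-11 - 5\right) \left(1 + 2 \left(-5\right) \left(-11 - 5\right)\right) = - \frac{1}{34126} + 2 \left(-5\right) \left(-16\right) \left(1 + 2 \left(-5\right) \left(-16\right)\right) = - \frac{1}{34126} + 160 \left(1 + 160\right) = - \frac{1}{34126} + 160 \cdot 161 = - \frac{1}{34126} + 25760 = \frac{879085759}{34126}$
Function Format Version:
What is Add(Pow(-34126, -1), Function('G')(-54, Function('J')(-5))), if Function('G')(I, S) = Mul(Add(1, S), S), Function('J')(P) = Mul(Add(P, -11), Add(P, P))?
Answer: Rational(879085759, 34126) ≈ 25760.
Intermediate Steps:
Function('J')(P) = Mul(2, P, Add(-11, P)) (Function('J')(P) = Mul(Add(-11, P), Mul(2, P)) = Mul(2, P, Add(-11, P)))
Function('G')(I, S) = Mul(S, Add(1, S))
Add(Pow(-34126, -1), Function('G')(-54, Function('J')(-5))) = Add(Pow(-34126, -1), Mul(Mul(2, -5, Add(-11, -5)), Add(1, Mul(2, -5, Add(-11, -5))))) = Add(Rational(-1, 34126), Mul(Mul(2, -5, -16), Add(1, Mul(2, -5, -16)))) = Add(Rational(-1, 34126), Mul(160, Add(1, 160))) = Add(Rational(-1, 34126), Mul(160, 161)) = Add(Rational(-1, 34126), 25760) = Rational(879085759, 34126)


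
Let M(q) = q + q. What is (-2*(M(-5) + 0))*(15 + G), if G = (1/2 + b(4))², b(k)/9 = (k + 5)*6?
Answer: 4733945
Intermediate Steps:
M(q) = 2*q
b(k) = 270 + 54*k (b(k) = 9*((k + 5)*6) = 9*((5 + k)*6) = 9*(30 + 6*k) = 270 + 54*k)
G = 946729/4 (G = (1/2 + (270 + 54*4))² = (½ + (270 + 216))² = (½ + 486)² = (973/2)² = 946729/4 ≈ 2.3668e+5)
(-2*(M(-5) + 0))*(15 + G) = (-2*(2*(-5) + 0))*(15 + 946729/4) = -2*(-10 + 0)*(946789/4) = -2*(-10)*(946789/4) = 20*(946789/4) = 4733945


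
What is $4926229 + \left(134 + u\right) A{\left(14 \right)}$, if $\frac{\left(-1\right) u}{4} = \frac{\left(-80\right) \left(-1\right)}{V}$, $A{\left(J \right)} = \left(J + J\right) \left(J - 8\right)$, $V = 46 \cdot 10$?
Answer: $\frac{113818355}{23} \approx 4.9486 \cdot 10^{6}$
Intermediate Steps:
$V = 460$
$A{\left(J \right)} = 2 J \left(-8 + J\right)$
$u = - \frac{16}{23}$ ($u = - 4 \frac{\left(-80\right) \left(-1\right)}{460} = - 4 \cdot 80 \cdot \frac{1}{460} = \left(-4\right) \frac{4}{23} = - \frac{16}{23} \approx -0.69565$)
$4926229 + \left(134 + u\right) A{\left(14 \right)} = 4926229 + \left(134 - \frac{16}{23}\right) 2 \cdot 14 \left(-8 + 14\right) = 4926229 + \frac{3066 \cdot 2 \cdot 14 \cdot 6}{23} = 4926229 + \frac{3066}{23} \cdot 168 = 4926229 + \frac{515088}{23} = \frac{113818355}{23}$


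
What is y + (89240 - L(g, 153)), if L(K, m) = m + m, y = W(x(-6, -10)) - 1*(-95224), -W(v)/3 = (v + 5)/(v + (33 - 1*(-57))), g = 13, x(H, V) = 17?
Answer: 19704840/107 ≈ 1.8416e+5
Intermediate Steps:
W(v) = -3*(5 + v)/(90 + v) (W(v) = -3*(v + 5)/(v + (33 - 1*(-57))) = -3*(5 + v)/(v + (33 + 57)) = -3*(5 + v)/(v + 90) = -3*(5 + v)/(90 + v))
y = 10188902/107 (y = 3*(-5 - 1*17)/(90 + 17) - 1*(-95224) = 3*(-5 - 17)/107 + 95224 = 3*(1/107)*(-22) + 95224 = -66/107 + 95224 = 10188902/107 ≈ 95223.)
L(K, m) = 2*m
y + (89240 - L(g, 153)) = 10188902/107 + (89240 - 2*153) = 10188902/107 + (89240 - 1*306) = 10188902/107 + (89240 - 306) = 10188902/107 + 88934 = 19704840/107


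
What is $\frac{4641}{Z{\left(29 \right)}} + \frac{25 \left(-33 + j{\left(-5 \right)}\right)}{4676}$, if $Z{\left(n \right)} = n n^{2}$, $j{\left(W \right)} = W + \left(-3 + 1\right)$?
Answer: $- \frac{671921}{28510741} \approx -0.023567$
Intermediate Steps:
$j{\left(W \right)} = -2 + W$ ($j{\left(W \right)} = W - 2 = -2 + W$)
$Z{\left(n \right)} = n^{3}$
$\frac{4641}{Z{\left(29 \right)}} + \frac{25 \left(-33 + j{\left(-5 \right)}\right)}{4676} = \frac{4641}{29^{3}} + \frac{25 \left(-33 - 7\right)}{4676} = \frac{4641}{24389} + 25 \left(-33 - 7\right) \frac{1}{4676} = 4641 \cdot \frac{1}{24389} + 25 \left(-40\right) \frac{1}{4676} = \frac{4641}{24389} - \frac{250}{1169} = - \frac{671921}{28510741}$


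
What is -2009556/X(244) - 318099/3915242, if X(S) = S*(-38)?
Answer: 491559289914/2268882739 ≈ 216.65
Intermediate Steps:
X(S) = -38*S
-2009556/X(244) - 318099/3915242 = -2009556/((-38*244)) - 318099/3915242 = -2009556/(-9272) - 318099*1/3915242 = -2009556*(-1/9272) - 318099/3915242 = 502389/2318 - 318099/3915242 = 491559289914/2268882739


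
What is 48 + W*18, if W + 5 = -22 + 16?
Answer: -150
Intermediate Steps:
W = -11 (W = -5 + (-22 + 16) = -5 - 6 = -11)
48 + W*18 = 48 - 11*18 = 48 - 198 = -150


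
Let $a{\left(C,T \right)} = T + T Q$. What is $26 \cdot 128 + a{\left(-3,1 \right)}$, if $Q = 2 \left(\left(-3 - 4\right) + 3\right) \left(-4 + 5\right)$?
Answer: $3321$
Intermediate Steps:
$Q = -8$ ($Q = 2 \left(-7 + 3\right) 1 = 2 \left(\left(-4\right) 1\right) = 2 \left(-4\right) = -8$)
$a{\left(C,T \right)} = - 7 T$ ($a{\left(C,T \right)} = T + T \left(-8\right) = T - 8 T = - 7 T$)
$26 \cdot 128 + a{\left(-3,1 \right)} = 26 \cdot 128 - 7 = 3328 - 7 = 3321$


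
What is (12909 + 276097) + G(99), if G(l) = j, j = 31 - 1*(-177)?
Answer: 289214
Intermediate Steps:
j = 208 (j = 31 + 177 = 208)
G(l) = 208
(12909 + 276097) + G(99) = (12909 + 276097) + 208 = 289006 + 208 = 289214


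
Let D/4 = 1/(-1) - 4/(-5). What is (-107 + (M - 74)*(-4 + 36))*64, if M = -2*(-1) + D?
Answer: -779712/5 ≈ -1.5594e+5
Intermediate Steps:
D = -⅘ (D = 4*(1/(-1) - 4/(-5)) = 4*(1*(-1) - 4*(-⅕)) = 4*(-1 + ⅘) = 4*(-⅕) = -⅘ ≈ -0.80000)
M = 6/5 (M = -2*(-1) - ⅘ = 2 - ⅘ = 6/5 ≈ 1.2000)
(-107 + (M - 74)*(-4 + 36))*64 = (-107 + (6/5 - 74)*(-4 + 36))*64 = (-107 - 364/5*32)*64 = (-107 - 11648/5)*64 = -12183/5*64 = -779712/5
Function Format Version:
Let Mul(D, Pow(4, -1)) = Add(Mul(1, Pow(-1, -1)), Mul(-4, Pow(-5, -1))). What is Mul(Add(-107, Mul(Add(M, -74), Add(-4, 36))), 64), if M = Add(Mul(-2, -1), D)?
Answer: Rational(-779712, 5) ≈ -1.5594e+5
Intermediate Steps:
D = Rational(-4, 5) (D = Mul(4, Add(Mul(1, Pow(-1, -1)), Mul(-4, Pow(-5, -1)))) = Mul(4, Add(Mul(1, -1), Mul(-4, Rational(-1, 5)))) = Mul(4, Add(-1, Rational(4, 5))) = Mul(4, Rational(-1, 5)) = Rational(-4, 5) ≈ -0.80000)
M = Rational(6, 5) (M = Add(Mul(-2, -1), Rational(-4, 5)) = Add(2, Rational(-4, 5)) = Rational(6, 5) ≈ 1.2000)
Mul(Add(-107, Mul(Add(M, -74), Add(-4, 36))), 64) = Mul(Add(-107, Mul(Add(Rational(6, 5), -74), Add(-4, 36))), 64) = Mul(Add(-107, Mul(Rational(-364, 5), 32)), 64) = Mul(Add(-107, Rational(-11648, 5)), 64) = Mul(Rational(-12183, 5), 64) = Rational(-779712, 5)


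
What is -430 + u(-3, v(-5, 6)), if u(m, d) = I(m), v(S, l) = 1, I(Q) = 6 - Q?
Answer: -421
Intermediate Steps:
u(m, d) = 6 - m
-430 + u(-3, v(-5, 6)) = -430 + (6 - 1*(-3)) = -430 + (6 + 3) = -430 + 9 = -421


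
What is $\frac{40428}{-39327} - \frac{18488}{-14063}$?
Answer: $\frac{52846204}{184351867} \approx 0.28666$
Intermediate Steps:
$\frac{40428}{-39327} - \frac{18488}{-14063} = 40428 \left(- \frac{1}{39327}\right) - - \frac{18488}{14063} = - \frac{13476}{13109} + \frac{18488}{14063} = \frac{52846204}{184351867}$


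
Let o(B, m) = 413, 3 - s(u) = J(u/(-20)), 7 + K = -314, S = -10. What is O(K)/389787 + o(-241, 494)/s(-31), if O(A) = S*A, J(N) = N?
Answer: 1073244570/3767941 ≈ 284.84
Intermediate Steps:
K = -321 (K = -7 - 314 = -321)
s(u) = 3 + u/20 (s(u) = 3 - u/(-20) = 3 - u*(-1)/20 = 3 - (-1)*u/20 = 3 + u/20)
O(A) = -10*A
O(K)/389787 + o(-241, 494)/s(-31) = -10*(-321)/389787 + 413/(3 + (1/20)*(-31)) = 3210*(1/389787) + 413/(3 - 31/20) = 1070/129929 + 413/(29/20) = 1070/129929 + 413*(20/29) = 1070/129929 + 8260/29 = 1073244570/3767941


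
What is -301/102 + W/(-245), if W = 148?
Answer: -88841/24990 ≈ -3.5551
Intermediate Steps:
-301/102 + W/(-245) = -301/102 + 148/(-245) = -301*1/102 + 148*(-1/245) = -301/102 - 148/245 = -88841/24990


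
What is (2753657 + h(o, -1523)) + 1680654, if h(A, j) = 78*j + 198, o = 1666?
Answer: 4315715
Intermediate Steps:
h(A, j) = 198 + 78*j
(2753657 + h(o, -1523)) + 1680654 = (2753657 + (198 + 78*(-1523))) + 1680654 = (2753657 + (198 - 118794)) + 1680654 = (2753657 - 118596) + 1680654 = 2635061 + 1680654 = 4315715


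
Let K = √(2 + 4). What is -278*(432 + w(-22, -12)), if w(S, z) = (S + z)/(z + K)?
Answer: -2781112/23 - 4726*√6/69 ≈ -1.2109e+5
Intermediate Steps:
K = √6 ≈ 2.4495
w(S, z) = (S + z)/(z + √6)
-278*(432 + w(-22, -12)) = -278*(432 + (-22 - 12)/(-12 + √6)) = -278*(432 - 34/(-12 + √6)) = -120096 + 9452/(-12 + √6)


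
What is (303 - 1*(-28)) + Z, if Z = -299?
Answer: 32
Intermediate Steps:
(303 - 1*(-28)) + Z = (303 - 1*(-28)) - 299 = (303 + 28) - 299 = 331 - 299 = 32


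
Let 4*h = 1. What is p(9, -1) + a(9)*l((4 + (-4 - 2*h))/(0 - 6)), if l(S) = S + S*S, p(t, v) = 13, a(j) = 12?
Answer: 169/12 ≈ 14.083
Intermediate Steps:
h = ¼ (h = (¼)*1 = ¼ ≈ 0.25000)
l(S) = S + S²
p(9, -1) + a(9)*l((4 + (-4 - 2*h))/(0 - 6)) = 13 + 12*(((4 + (-4 - 2*¼))/(0 - 6))*(1 + (4 + (-4 - 2*¼))/(0 - 6))) = 13 + 12*(((4 + (-4 - ½))/(-6))*(1 + (4 + (-4 - ½))/(-6))) = 13 + 12*(((4 - 9/2)*(-⅙))*(1 + (4 - 9/2)*(-⅙))) = 13 + 12*((-½*(-⅙))*(1 - ½*(-⅙))) = 13 + 12*((1 + 1/12)/12) = 13 + 12*((1/12)*(13/12)) = 13 + 12*(13/144) = 13 + 13/12 = 169/12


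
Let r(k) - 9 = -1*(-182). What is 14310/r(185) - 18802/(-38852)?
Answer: 279781651/3710366 ≈ 75.405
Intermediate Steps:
r(k) = 191 (r(k) = 9 - 1*(-182) = 9 + 182 = 191)
14310/r(185) - 18802/(-38852) = 14310/191 - 18802/(-38852) = 14310*(1/191) - 18802*(-1/38852) = 14310/191 + 9401/19426 = 279781651/3710366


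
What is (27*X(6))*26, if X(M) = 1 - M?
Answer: -3510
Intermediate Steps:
(27*X(6))*26 = (27*(1 - 1*6))*26 = (27*(1 - 6))*26 = (27*(-5))*26 = -135*26 = -3510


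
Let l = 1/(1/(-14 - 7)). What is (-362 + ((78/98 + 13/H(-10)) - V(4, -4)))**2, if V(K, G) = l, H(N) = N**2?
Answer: 2776765647769/24010000 ≈ 1.1565e+5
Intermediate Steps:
l = -21 (l = 1/(1/(-21)) = 1/(-1/21) = -21)
V(K, G) = -21
(-362 + ((78/98 + 13/H(-10)) - V(4, -4)))**2 = (-362 + ((78/98 + 13/((-10)**2)) - 1*(-21)))**2 = (-362 + ((78*(1/98) + 13/100) + 21))**2 = (-362 + ((39/49 + 13*(1/100)) + 21))**2 = (-362 + ((39/49 + 13/100) + 21))**2 = (-362 + (4537/4900 + 21))**2 = (-362 + 107437/4900)**2 = (-1666363/4900)**2 = 2776765647769/24010000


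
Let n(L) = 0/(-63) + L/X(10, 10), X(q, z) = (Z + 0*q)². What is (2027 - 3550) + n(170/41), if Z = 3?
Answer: -561817/369 ≈ -1522.5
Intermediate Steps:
X(q, z) = 9 (X(q, z) = (3 + 0*q)² = (3 + 0)² = 3² = 9)
n(L) = L/9 (n(L) = 0/(-63) + L/9 = 0*(-1/63) + L*(⅑) = 0 + L/9 = L/9)
(2027 - 3550) + n(170/41) = (2027 - 3550) + (170/41)/9 = -1523 + (170*(1/41))/9 = -1523 + (⅑)*(170/41) = -1523 + 170/369 = -561817/369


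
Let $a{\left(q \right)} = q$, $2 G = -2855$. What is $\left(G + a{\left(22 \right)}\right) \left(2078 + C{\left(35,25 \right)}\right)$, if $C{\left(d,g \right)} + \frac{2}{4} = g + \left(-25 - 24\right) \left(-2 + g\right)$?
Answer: $- \frac{5484261}{4} \approx -1.3711 \cdot 10^{6}$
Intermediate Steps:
$G = - \frac{2855}{2}$ ($G = \frac{1}{2} \left(-2855\right) = - \frac{2855}{2} \approx -1427.5$)
$C{\left(d,g \right)} = \frac{195}{2} - 48 g$ ($C{\left(d,g \right)} = - \frac{1}{2} + \left(g + \left(-25 - 24\right) \left(-2 + g\right)\right) = - \frac{1}{2} + \left(g - 49 \left(-2 + g\right)\right) = - \frac{1}{2} - \left(-98 + 48 g\right) = \frac{195}{2} - 48 g$)
$\left(G + a{\left(22 \right)}\right) \left(2078 + C{\left(35,25 \right)}\right) = \left(- \frac{2855}{2} + 22\right) \left(2078 + \left(\frac{195}{2} - 1200\right)\right) = - \frac{2811 \left(2078 + \left(\frac{195}{2} - 1200\right)\right)}{2} = - \frac{2811 \left(2078 - \frac{2205}{2}\right)}{2} = \left(- \frac{2811}{2}\right) \frac{1951}{2} = - \frac{5484261}{4}$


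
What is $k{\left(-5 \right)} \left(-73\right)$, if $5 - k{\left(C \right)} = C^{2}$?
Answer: $1460$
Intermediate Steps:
$k{\left(C \right)} = 5 - C^{2}$
$k{\left(-5 \right)} \left(-73\right) = \left(5 - \left(-5\right)^{2}\right) \left(-73\right) = \left(5 - 25\right) \left(-73\right) = \left(-20\right) \left(-73\right) = 1460$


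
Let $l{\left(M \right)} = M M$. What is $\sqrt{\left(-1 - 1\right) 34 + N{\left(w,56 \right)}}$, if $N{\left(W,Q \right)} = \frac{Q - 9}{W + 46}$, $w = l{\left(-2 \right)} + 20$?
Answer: $\frac{i \sqrt{329910}}{70} \approx 8.2054 i$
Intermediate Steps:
$l{\left(M \right)} = M^{2}$
$w = 24$ ($w = \left(-2\right)^{2} + 20 = 4 + 20 = 24$)
$N{\left(W,Q \right)} = \frac{-9 + Q}{46 + W}$
$\sqrt{\left(-1 - 1\right) 34 + N{\left(w,56 \right)}} = \sqrt{\left(-1 - 1\right) 34 + \frac{-9 + 56}{46 + 24}} = \sqrt{\left(-2\right) 34 + \frac{1}{70} \cdot 47} = \sqrt{-68 + \frac{1}{70} \cdot 47} = \sqrt{-68 + \frac{47}{70}} = \sqrt{- \frac{4713}{70}} = \frac{i \sqrt{329910}}{70}$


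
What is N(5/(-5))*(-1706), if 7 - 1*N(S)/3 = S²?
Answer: -30708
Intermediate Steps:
N(S) = 21 - 3*S²
N(5/(-5))*(-1706) = (21 - 3*1²)*(-1706) = (21 - 3*(-1)²)*(-1706) = (21 - 3*1)*(-1706) = (21 - 3)*(-1706) = 18*(-1706) = -30708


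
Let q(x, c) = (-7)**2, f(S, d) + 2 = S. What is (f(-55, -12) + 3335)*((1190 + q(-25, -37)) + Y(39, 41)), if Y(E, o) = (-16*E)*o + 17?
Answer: -79747184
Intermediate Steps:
f(S, d) = -2 + S
q(x, c) = 49
Y(E, o) = 17 - 16*E*o (Y(E, o) = -16*E*o + 17 = 17 - 16*E*o)
(f(-55, -12) + 3335)*((1190 + q(-25, -37)) + Y(39, 41)) = ((-2 - 55) + 3335)*((1190 + 49) + (17 - 16*39*41)) = (-57 + 3335)*(1239 + (17 - 25584)) = 3278*(1239 - 25567) = 3278*(-24328) = -79747184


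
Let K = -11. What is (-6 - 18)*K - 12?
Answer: 252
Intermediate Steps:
(-6 - 18)*K - 12 = (-6 - 18)*(-11) - 12 = -24*(-11) - 12 = 264 - 12 = 252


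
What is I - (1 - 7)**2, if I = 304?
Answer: 268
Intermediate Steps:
I - (1 - 7)**2 = 304 - (1 - 7)**2 = 304 - 1*(-6)**2 = 304 - 1*36 = 304 - 36 = 268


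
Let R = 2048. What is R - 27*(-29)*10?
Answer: 9878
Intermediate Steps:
R - 27*(-29)*10 = 2048 - 27*(-29)*10 = 2048 - (-783)*10 = 2048 - 1*(-7830) = 2048 + 7830 = 9878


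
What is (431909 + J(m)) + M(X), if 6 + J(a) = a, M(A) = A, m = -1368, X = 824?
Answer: 431359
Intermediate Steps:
J(a) = -6 + a
(431909 + J(m)) + M(X) = (431909 + (-6 - 1368)) + 824 = (431909 - 1374) + 824 = 430535 + 824 = 431359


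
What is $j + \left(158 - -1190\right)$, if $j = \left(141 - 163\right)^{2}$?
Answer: $1832$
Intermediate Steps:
$j = 484$ ($j = \left(-22\right)^{2} = 484$)
$j + \left(158 - -1190\right) = 484 + \left(158 - -1190\right) = 484 + \left(158 + 1190\right) = 484 + 1348 = 1832$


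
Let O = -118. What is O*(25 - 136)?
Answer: 13098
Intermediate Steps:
O*(25 - 136) = -118*(25 - 136) = -118*(-111) = 13098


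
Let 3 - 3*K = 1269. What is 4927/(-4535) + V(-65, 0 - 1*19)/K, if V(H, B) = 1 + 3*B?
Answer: -912617/956885 ≈ -0.95374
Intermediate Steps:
K = -422 (K = 1 - 1/3*1269 = 1 - 423 = -422)
4927/(-4535) + V(-65, 0 - 1*19)/K = 4927/(-4535) + (1 + 3*(0 - 1*19))/(-422) = 4927*(-1/4535) + (1 + 3*(0 - 19))*(-1/422) = -4927/4535 + (1 + 3*(-19))*(-1/422) = -4927/4535 + (1 - 57)*(-1/422) = -4927/4535 - 56*(-1/422) = -4927/4535 + 28/211 = -912617/956885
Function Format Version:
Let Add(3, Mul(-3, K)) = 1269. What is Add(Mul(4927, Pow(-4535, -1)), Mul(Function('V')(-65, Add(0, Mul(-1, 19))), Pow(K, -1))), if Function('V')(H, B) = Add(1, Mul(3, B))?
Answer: Rational(-912617, 956885) ≈ -0.95374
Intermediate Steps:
K = -422 (K = Add(1, Mul(Rational(-1, 3), 1269)) = Add(1, -423) = -422)
Add(Mul(4927, Pow(-4535, -1)), Mul(Function('V')(-65, Add(0, Mul(-1, 19))), Pow(K, -1))) = Add(Mul(4927, Pow(-4535, -1)), Mul(Add(1, Mul(3, Add(0, Mul(-1, 19)))), Pow(-422, -1))) = Add(Mul(4927, Rational(-1, 4535)), Mul(Add(1, Mul(3, Add(0, -19))), Rational(-1, 422))) = Add(Rational(-4927, 4535), Mul(Add(1, Mul(3, -19)), Rational(-1, 422))) = Add(Rational(-4927, 4535), Mul(Add(1, -57), Rational(-1, 422))) = Add(Rational(-4927, 4535), Mul(-56, Rational(-1, 422))) = Add(Rational(-4927, 4535), Rational(28, 211)) = Rational(-912617, 956885)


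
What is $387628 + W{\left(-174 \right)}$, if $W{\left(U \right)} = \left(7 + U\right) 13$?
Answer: $385457$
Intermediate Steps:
$W{\left(U \right)} = 91 + 13 U$
$387628 + W{\left(-174 \right)} = 387628 + \left(91 + 13 \left(-174\right)\right) = 387628 + \left(91 - 2262\right) = 387628 - 2171 = 385457$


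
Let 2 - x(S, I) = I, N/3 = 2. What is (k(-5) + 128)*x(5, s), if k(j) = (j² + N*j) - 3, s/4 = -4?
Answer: 2160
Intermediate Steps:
s = -16 (s = 4*(-4) = -16)
N = 6 (N = 3*2 = 6)
x(S, I) = 2 - I
k(j) = -3 + j² + 6*j (k(j) = (j² + 6*j) - 3 = -3 + j² + 6*j)
(k(-5) + 128)*x(5, s) = ((-3 + (-5)² + 6*(-5)) + 128)*(2 - 1*(-16)) = ((-3 + 25 - 30) + 128)*(2 + 16) = (-8 + 128)*18 = 120*18 = 2160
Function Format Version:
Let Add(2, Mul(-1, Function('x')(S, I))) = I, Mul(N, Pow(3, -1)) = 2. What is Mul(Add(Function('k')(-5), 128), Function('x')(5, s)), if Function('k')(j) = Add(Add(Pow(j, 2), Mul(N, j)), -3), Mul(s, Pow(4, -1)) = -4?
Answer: 2160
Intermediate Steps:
s = -16 (s = Mul(4, -4) = -16)
N = 6 (N = Mul(3, 2) = 6)
Function('x')(S, I) = Add(2, Mul(-1, I))
Function('k')(j) = Add(-3, Pow(j, 2), Mul(6, j)) (Function('k')(j) = Add(Add(Pow(j, 2), Mul(6, j)), -3) = Add(-3, Pow(j, 2), Mul(6, j)))
Mul(Add(Function('k')(-5), 128), Function('x')(5, s)) = Mul(Add(Add(-3, Pow(-5, 2), Mul(6, -5)), 128), Add(2, Mul(-1, -16))) = Mul(Add(Add(-3, 25, -30), 128), Add(2, 16)) = Mul(Add(-8, 128), 18) = Mul(120, 18) = 2160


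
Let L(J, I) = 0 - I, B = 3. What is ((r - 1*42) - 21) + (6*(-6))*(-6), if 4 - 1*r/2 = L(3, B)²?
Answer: 143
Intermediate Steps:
L(J, I) = -I
r = -10 (r = 8 - 2*(-1*3)² = 8 - 2*(-3)² = 8 - 2*9 = 8 - 18 = -10)
((r - 1*42) - 21) + (6*(-6))*(-6) = ((-10 - 1*42) - 21) + (6*(-6))*(-6) = ((-10 - 42) - 21) - 36*(-6) = (-52 - 21) + 216 = -73 + 216 = 143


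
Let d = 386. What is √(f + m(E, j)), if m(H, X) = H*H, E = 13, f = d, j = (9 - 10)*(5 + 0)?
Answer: √555 ≈ 23.558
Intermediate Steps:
j = -5 (j = -1*5 = -5)
f = 386
m(H, X) = H²
√(f + m(E, j)) = √(386 + 13²) = √(386 + 169) = √555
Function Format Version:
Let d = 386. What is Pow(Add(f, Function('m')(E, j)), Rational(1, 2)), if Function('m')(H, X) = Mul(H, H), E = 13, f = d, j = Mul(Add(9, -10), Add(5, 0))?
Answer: Pow(555, Rational(1, 2)) ≈ 23.558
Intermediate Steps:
j = -5 (j = Mul(-1, 5) = -5)
f = 386
Function('m')(H, X) = Pow(H, 2)
Pow(Add(f, Function('m')(E, j)), Rational(1, 2)) = Pow(Add(386, Pow(13, 2)), Rational(1, 2)) = Pow(Add(386, 169), Rational(1, 2)) = Pow(555, Rational(1, 2))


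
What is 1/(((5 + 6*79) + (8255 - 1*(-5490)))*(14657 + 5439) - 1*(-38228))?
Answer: 1/285883732 ≈ 3.4979e-9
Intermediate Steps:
1/(((5 + 6*79) + (8255 - 1*(-5490)))*(14657 + 5439) - 1*(-38228)) = 1/(((5 + 474) + (8255 + 5490))*20096 + 38228) = 1/((479 + 13745)*20096 + 38228) = 1/(14224*20096 + 38228) = 1/(285845504 + 38228) = 1/285883732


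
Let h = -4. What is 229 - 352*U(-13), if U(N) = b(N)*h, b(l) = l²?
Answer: 238181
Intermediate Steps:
U(N) = -4*N² (U(N) = N²*(-4) = -4*N²)
229 - 352*U(-13) = 229 - (-1408)*(-13)² = 229 - (-1408)*169 = 229 - 352*(-676) = 229 + 237952 = 238181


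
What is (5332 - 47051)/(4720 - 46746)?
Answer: 41719/42026 ≈ 0.99269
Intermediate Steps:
(5332 - 47051)/(4720 - 46746) = -41719/(-42026) = -41719*(-1/42026) = 41719/42026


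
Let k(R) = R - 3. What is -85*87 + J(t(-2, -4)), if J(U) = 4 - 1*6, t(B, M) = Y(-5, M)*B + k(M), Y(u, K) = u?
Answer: -7397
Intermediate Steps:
k(R) = -3 + R
t(B, M) = -3 + M - 5*B (t(B, M) = -5*B + (-3 + M) = -3 + M - 5*B)
J(U) = -2 (J(U) = 4 - 6 = -2)
-85*87 + J(t(-2, -4)) = -85*87 - 2 = -7395 - 2 = -7397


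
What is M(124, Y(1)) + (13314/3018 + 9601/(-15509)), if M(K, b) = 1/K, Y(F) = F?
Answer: 3676361859/967327348 ≈ 3.8005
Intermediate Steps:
M(124, Y(1)) + (13314/3018 + 9601/(-15509)) = 1/124 + (13314/3018 + 9601/(-15509)) = 1/124 + (13314*(1/3018) + 9601*(-1/15509)) = 1/124 + (2219/503 - 9601/15509) = 1/124 + 29585168/7801027 = 3676361859/967327348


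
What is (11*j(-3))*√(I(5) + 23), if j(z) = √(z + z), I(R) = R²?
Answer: 132*I*√2 ≈ 186.68*I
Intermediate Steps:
j(z) = √2*√z (j(z) = √(2*z) = √2*√z)
(11*j(-3))*√(I(5) + 23) = (11*(√2*√(-3)))*√(5² + 23) = (11*(√2*(I*√3)))*√(25 + 23) = (11*(I*√6))*√48 = (11*I*√6)*(4*√3) = 132*I*√2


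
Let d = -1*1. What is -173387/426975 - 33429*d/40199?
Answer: 7303363262/17163968025 ≈ 0.42551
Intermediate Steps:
d = -1
-173387/426975 - 33429*d/40199 = -173387/426975 - 33429*(-1)/40199 = -173387*1/426975 + 33429*(1/40199) = -173387/426975 + 33429/40199 = 7303363262/17163968025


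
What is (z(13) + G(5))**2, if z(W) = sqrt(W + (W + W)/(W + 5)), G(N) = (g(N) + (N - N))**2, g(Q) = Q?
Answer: (75 + sqrt(130))**2/9 ≈ 829.47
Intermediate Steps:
G(N) = N**2 (G(N) = (N + (N - N))**2 = (N + 0)**2 = N**2)
z(W) = sqrt(W + 2*W/(5 + W)) (z(W) = sqrt(W + (2*W)/(5 + W)) = sqrt(W + 2*W/(5 + W)))
(z(13) + G(5))**2 = (sqrt(13*(7 + 13)/(5 + 13)) + 5**2)**2 = (sqrt(13*20/18) + 25)**2 = (sqrt(13*(1/18)*20) + 25)**2 = (sqrt(130/9) + 25)**2 = (sqrt(130)/3 + 25)**2 = (25 + sqrt(130)/3)**2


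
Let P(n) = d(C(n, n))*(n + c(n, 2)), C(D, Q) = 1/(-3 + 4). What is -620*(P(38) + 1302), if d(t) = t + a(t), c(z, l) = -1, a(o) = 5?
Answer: -944880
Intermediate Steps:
C(D, Q) = 1 (C(D, Q) = 1/1 = 1)
d(t) = 5 + t (d(t) = t + 5 = 5 + t)
P(n) = -6 + 6*n (P(n) = (5 + 1)*(n - 1) = 6*(-1 + n) = -6 + 6*n)
-620*(P(38) + 1302) = -620*((-6 + 6*38) + 1302) = -620*((-6 + 228) + 1302) = -620*(222 + 1302) = -620*1524 = -944880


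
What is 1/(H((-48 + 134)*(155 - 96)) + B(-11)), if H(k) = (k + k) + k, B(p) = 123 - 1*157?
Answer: 1/15188 ≈ 6.5841e-5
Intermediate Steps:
B(p) = -34 (B(p) = 123 - 157 = -34)
H(k) = 3*k (H(k) = 2*k + k = 3*k)
1/(H((-48 + 134)*(155 - 96)) + B(-11)) = 1/(3*((-48 + 134)*(155 - 96)) - 34) = 1/(3*(86*59) - 34) = 1/(3*5074 - 34) = 1/(15222 - 34) = 1/15188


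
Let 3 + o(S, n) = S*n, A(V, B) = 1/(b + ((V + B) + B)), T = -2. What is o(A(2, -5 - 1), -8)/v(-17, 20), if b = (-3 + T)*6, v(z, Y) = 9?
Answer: -14/45 ≈ -0.31111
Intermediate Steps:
b = -30 (b = (-3 - 2)*6 = -5*6 = -30)
A(V, B) = 1/(-30 + V + 2*B) (A(V, B) = 1/(-30 + ((V + B) + B)) = 1/(-30 + ((B + V) + B)) = 1/(-30 + (V + 2*B)) = 1/(-30 + V + 2*B))
o(S, n) = -3 + S*n
o(A(2, -5 - 1), -8)/v(-17, 20) = (-3 - 8/(-30 + 2 + 2*(-5 - 1)))/9 = (-3 - 8/(-30 + 2 + 2*(-6)))*(⅑) = (-3 - 8/(-30 + 2 - 12))*(⅑) = (-3 - 8/(-40))*(⅑) = (-3 - 1/40*(-8))*(⅑) = (-3 + ⅕)*(⅑) = -14/5*⅑ = -14/45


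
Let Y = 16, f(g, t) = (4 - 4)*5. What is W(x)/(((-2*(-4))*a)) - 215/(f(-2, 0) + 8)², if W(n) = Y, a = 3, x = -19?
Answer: -517/192 ≈ -2.6927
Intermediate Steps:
f(g, t) = 0 (f(g, t) = 0*5 = 0)
W(n) = 16
W(x)/(((-2*(-4))*a)) - 215/(f(-2, 0) + 8)² = 16/((-2*(-4)*3)) - 215/(0 + 8)² = 16/((8*3)) - 215/(8²) = 16/24 - 215/64 = 16*(1/24) - 215*1/64 = ⅔ - 215/64 = -517/192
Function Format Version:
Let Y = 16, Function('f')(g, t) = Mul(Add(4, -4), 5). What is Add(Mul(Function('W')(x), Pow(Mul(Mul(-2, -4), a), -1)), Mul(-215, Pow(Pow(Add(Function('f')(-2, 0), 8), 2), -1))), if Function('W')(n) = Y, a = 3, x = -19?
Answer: Rational(-517, 192) ≈ -2.6927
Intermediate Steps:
Function('f')(g, t) = 0 (Function('f')(g, t) = Mul(0, 5) = 0)
Function('W')(n) = 16
Add(Mul(Function('W')(x), Pow(Mul(Mul(-2, -4), a), -1)), Mul(-215, Pow(Pow(Add(Function('f')(-2, 0), 8), 2), -1))) = Add(Mul(16, Pow(Mul(Mul(-2, -4), 3), -1)), Mul(-215, Pow(Pow(Add(0, 8), 2), -1))) = Add(Mul(16, Pow(Mul(8, 3), -1)), Mul(-215, Pow(Pow(8, 2), -1))) = Add(Mul(16, Pow(24, -1)), Mul(-215, Pow(64, -1))) = Add(Mul(16, Rational(1, 24)), Mul(-215, Rational(1, 64))) = Add(Rational(2, 3), Rational(-215, 64)) = Rational(-517, 192)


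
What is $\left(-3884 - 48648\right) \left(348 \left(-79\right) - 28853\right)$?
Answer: $2959915540$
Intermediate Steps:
$\left(-3884 - 48648\right) \left(348 \left(-79\right) - 28853\right) = - 52532 \left(-27492 - 28853\right) = \left(-52532\right) \left(-56345\right) = 2959915540$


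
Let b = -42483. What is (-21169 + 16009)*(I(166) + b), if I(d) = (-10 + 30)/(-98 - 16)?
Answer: 4165050520/19 ≈ 2.1921e+8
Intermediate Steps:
I(d) = -10/57 (I(d) = 20/(-114) = 20*(-1/114) = -10/57)
(-21169 + 16009)*(I(166) + b) = (-21169 + 16009)*(-10/57 - 42483) = -5160*(-2421541/57) = 4165050520/19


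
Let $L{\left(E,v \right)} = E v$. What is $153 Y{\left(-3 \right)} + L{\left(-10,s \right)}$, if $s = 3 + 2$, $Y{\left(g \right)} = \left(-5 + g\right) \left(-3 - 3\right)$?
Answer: $7294$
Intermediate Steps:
$Y{\left(g \right)} = 30 - 6 g$ ($Y{\left(g \right)} = \left(-5 + g\right) \left(-6\right) = 30 - 6 g$)
$s = 5$
$153 Y{\left(-3 \right)} + L{\left(-10,s \right)} = 153 \left(30 - -18\right) - 50 = 153 \left(30 + 18\right) - 50 = 153 \cdot 48 - 50 = 7344 - 50 = 7294$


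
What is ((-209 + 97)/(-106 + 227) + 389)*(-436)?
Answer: -20473252/121 ≈ -1.6920e+5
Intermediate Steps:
((-209 + 97)/(-106 + 227) + 389)*(-436) = (-112/121 + 389)*(-436) = (46957/121)*(-436) = -20473252/121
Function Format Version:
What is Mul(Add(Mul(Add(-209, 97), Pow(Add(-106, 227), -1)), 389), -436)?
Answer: Rational(-20473252, 121) ≈ -1.6920e+5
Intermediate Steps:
Mul(Add(Mul(Add(-209, 97), Pow(Add(-106, 227), -1)), 389), -436) = Mul(Add(Mul(-112, Pow(121, -1)), 389), -436) = Mul(Add(Mul(-112, Rational(1, 121)), 389), -436) = Mul(Add(Rational(-112, 121), 389), -436) = Mul(Rational(46957, 121), -436) = Rational(-20473252, 121)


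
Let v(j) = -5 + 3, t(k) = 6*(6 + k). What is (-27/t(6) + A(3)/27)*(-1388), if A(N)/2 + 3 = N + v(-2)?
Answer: 39211/54 ≈ 726.13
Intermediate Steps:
t(k) = 36 + 6*k
v(j) = -2
A(N) = -10 + 2*N (A(N) = -6 + 2*(N - 2) = -6 + 2*(-2 + N) = -6 + (-4 + 2*N) = -10 + 2*N)
(-27/t(6) + A(3)/27)*(-1388) = (-27/(36 + 6*6) + (-10 + 2*3)/27)*(-1388) = (-27/(36 + 36) + (-10 + 6)*(1/27))*(-1388) = (-27/72 - 4*1/27)*(-1388) = (-27*1/72 - 4/27)*(-1388) = (-3/8 - 4/27)*(-1388) = -113/216*(-1388) = 39211/54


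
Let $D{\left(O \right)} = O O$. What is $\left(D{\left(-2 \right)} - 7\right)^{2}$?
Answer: $9$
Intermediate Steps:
$D{\left(O \right)} = O^{2}$
$\left(D{\left(-2 \right)} - 7\right)^{2} = \left(\left(-2\right)^{2} - 7\right)^{2} = \left(4 - 7\right)^{2} = \left(-3\right)^{2} = 9$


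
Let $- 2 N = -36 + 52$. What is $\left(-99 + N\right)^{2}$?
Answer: $11449$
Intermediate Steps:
$N = -8$ ($N = - \frac{-36 + 52}{2} = \left(- \frac{1}{2}\right) 16 = -8$)
$\left(-99 + N\right)^{2} = \left(-99 - 8\right)^{2} = \left(-107\right)^{2} = 11449$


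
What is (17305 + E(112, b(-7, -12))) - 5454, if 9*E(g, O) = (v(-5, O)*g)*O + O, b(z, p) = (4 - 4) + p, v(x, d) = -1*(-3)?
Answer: 34205/3 ≈ 11402.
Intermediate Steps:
v(x, d) = 3
b(z, p) = p (b(z, p) = 0 + p = p)
E(g, O) = O/9 + O*g/3 (E(g, O) = ((3*g)*O + O)/9 = (3*O*g + O)/9 = (O + 3*O*g)/9 = O/9 + O*g/3)
(17305 + E(112, b(-7, -12))) - 5454 = (17305 + (1/9)*(-12)*(1 + 3*112)) - 5454 = (17305 + (1/9)*(-12)*(1 + 336)) - 5454 = (17305 + (1/9)*(-12)*337) - 5454 = (17305 - 1348/3) - 5454 = 50567/3 - 5454 = 34205/3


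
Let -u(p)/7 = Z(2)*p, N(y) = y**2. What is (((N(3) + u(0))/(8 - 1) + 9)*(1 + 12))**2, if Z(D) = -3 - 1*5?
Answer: 876096/49 ≈ 17880.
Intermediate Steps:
Z(D) = -8 (Z(D) = -3 - 5 = -8)
u(p) = 56*p (u(p) = -(-56)*p = 56*p)
(((N(3) + u(0))/(8 - 1) + 9)*(1 + 12))**2 = (((3**2 + 56*0)/(8 - 1) + 9)*(1 + 12))**2 = (((9 + 0)/7 + 9)*13)**2 = ((9*(1/7) + 9)*13)**2 = ((9/7 + 9)*13)**2 = ((72/7)*13)**2 = (936/7)**2 = 876096/49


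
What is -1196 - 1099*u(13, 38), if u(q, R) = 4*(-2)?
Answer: 7596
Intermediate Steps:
u(q, R) = -8
-1196 - 1099*u(13, 38) = -1196 - 1099*(-8) = -1196 + 8792 = 7596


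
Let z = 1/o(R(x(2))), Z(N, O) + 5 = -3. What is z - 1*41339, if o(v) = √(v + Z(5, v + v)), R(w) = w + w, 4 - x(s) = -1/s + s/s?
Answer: -41339 - I ≈ -41339.0 - 1.0*I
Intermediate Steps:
x(s) = 3 + 1/s (x(s) = 4 - (-1/s + s/s) = 4 - (-1/s + 1) = 4 - (1 - 1/s) = 4 + (-1 + 1/s) = 3 + 1/s)
Z(N, O) = -8 (Z(N, O) = -5 - 3 = -8)
R(w) = 2*w
o(v) = √(-8 + v) (o(v) = √(v - 8) = √(-8 + v))
z = -I (z = 1/(√(-8 + 2*(3 + 1/2))) = 1/(√(-8 + 2*(3 + ½))) = 1/(√(-8 + 2*(7/2))) = 1/(√(-8 + 7)) = 1/(√(-1)) = 1/I = -I ≈ -1.0*I)
z - 1*41339 = -I - 1*41339 = -I - 41339 = -41339 - I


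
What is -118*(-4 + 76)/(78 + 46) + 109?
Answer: 1255/31 ≈ 40.484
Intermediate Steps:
-118*(-4 + 76)/(78 + 46) + 109 = -8496/124 + 109 = -118*18/31 + 109 = -2124/31 + 109 = 1255/31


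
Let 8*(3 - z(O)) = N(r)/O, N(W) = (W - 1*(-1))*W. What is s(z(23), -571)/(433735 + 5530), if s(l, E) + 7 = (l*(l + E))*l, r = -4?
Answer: -476918827/42756298040 ≈ -0.011154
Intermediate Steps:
N(W) = W*(1 + W) (N(W) = (W + 1)*W = (1 + W)*W = W*(1 + W))
z(O) = 3 - 3/(2*O) (z(O) = 3 - (-4*(1 - 4))/(8*O) = 3 - (-4*(-3))/(8*O) = 3 - 3/(2*O))
s(l, E) = -7 + l**2*(E + l) (s(l, E) = -7 + (l*(l + E))*l = -7 + (l*(E + l))*l = -7 + l**2*(E + l))
s(z(23), -571)/(433735 + 5530) = (-7 + (3 - 3/2/23)**3 - 571*(3 - 3/2/23)**2)/(433735 + 5530) = (-7 + (3 - 3/2*1/23)**3 - 571*(3 - 3/2*1/23)**2)/439265 = (-7 + (3 - 3/46)**3 - 571*(3 - 3/46)**2)*(1/439265) = (-7 + (135/46)**3 - 571*(135/46)**2)*(1/439265) = (-7 + 2460375/97336 - 571*18225/2116)*(1/439265) = (-7 + 2460375/97336 - 10406475/2116)*(1/439265) = -476918827/97336*1/439265 = -476918827/42756298040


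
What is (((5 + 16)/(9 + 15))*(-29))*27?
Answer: -5481/8 ≈ -685.13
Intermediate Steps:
(((5 + 16)/(9 + 15))*(-29))*27 = ((21/24)*(-29))*27 = ((21*(1/24))*(-29))*27 = ((7/8)*(-29))*27 = -203/8*27 = -5481/8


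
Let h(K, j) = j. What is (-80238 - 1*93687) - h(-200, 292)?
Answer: -174217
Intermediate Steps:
(-80238 - 1*93687) - h(-200, 292) = (-80238 - 1*93687) - 1*292 = (-80238 - 93687) - 292 = -173925 - 292 = -174217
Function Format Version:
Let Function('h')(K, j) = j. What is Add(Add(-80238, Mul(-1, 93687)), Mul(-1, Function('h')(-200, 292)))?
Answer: -174217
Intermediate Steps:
Add(Add(-80238, Mul(-1, 93687)), Mul(-1, Function('h')(-200, 292))) = Add(Add(-80238, Mul(-1, 93687)), Mul(-1, 292)) = Add(Add(-80238, -93687), -292) = Add(-173925, -292) = -174217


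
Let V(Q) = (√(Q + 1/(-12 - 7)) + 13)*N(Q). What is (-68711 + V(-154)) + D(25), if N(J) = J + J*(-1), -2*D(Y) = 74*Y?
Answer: -69636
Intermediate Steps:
D(Y) = -37*Y
N(J) = 0 (N(J) = J - J = 0)
V(Q) = 0 (V(Q) = (√(Q + 1/(-12 - 7)) + 13)*0 = (√(Q + 1/(-19)) + 13)*0 = (√(Q - 1/19) + 13)*0 = (√(-1/19 + Q) + 13)*0 = (13 + √(-1/19 + Q))*0 = 0)
(-68711 + V(-154)) + D(25) = (-68711 + 0) - 37*25 = -68711 - 925 = -69636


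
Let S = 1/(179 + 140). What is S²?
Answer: 1/101761 ≈ 9.8270e-6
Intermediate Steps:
S = 1/319 ≈ 0.0031348
S² = (1/319)² = 1/101761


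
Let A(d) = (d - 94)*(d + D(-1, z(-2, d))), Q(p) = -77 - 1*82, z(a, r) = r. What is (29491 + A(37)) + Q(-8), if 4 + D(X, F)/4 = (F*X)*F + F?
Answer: 331831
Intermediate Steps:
D(X, F) = -16 + 4*F + 4*X*F² (D(X, F) = -16 + 4*((F*X)*F + F) = -16 + 4*(X*F² + F) = -16 + 4*(F + X*F²) = -16 + (4*F + 4*X*F²) = -16 + 4*F + 4*X*F²)
Q(p) = -159 (Q(p) = -77 - 82 = -159)
A(d) = (-94 + d)*(-16 - 4*d² + 5*d) (A(d) = (d - 94)*(d + (-16 + 4*d + 4*(-1)*d²)) = (-94 + d)*(d + (-16 + 4*d - 4*d²)) = (-94 + d)*(d + (-16 - 4*d² + 4*d)) = (-94 + d)*(-16 - 4*d² + 5*d))
(29491 + A(37)) + Q(-8) = (29491 + (1504 - 486*37 - 4*37³ + 381*37²)) - 159 = (29491 + (1504 - 17982 - 4*50653 + 381*1369)) - 159 = (29491 + (1504 - 17982 - 202612 + 521589)) - 159 = (29491 + 302499) - 159 = 331990 - 159 = 331831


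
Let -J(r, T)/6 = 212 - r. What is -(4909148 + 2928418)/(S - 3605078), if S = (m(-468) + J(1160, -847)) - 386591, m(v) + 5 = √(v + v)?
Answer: 867789676391/441335677587 + 1306261*I*√26/441335677587 ≈ 1.9663 + 1.5092e-5*I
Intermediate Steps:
J(r, T) = -1272 + 6*r (J(r, T) = -6*(212 - r) = -1272 + 6*r)
m(v) = -5 + √2*√v (m(v) = -5 + √(v + v) = -5 + √(2*v) = -5 + √2*√v)
S = -380908 + 6*I*√26 (S = ((-5 + √2*√(-468)) + (-1272 + 6*1160)) - 386591 = ((-5 + √2*(6*I*√13)) + (-1272 + 6960)) - 386591 = ((-5 + 6*I*√26) + 5688) - 386591 = (5683 + 6*I*√26) - 386591 = -380908 + 6*I*√26 ≈ -3.8091e+5 + 30.594*I)
-(4909148 + 2928418)/(S - 3605078) = -(4909148 + 2928418)/((-380908 + 6*I*√26) - 3605078) = -7837566/(-3985986 + 6*I*√26)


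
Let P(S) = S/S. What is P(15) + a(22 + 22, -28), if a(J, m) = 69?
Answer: 70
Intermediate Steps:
P(S) = 1
P(15) + a(22 + 22, -28) = 1 + 69 = 70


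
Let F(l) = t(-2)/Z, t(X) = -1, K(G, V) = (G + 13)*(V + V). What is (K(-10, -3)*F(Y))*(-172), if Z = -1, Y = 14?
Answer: 3096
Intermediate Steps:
K(G, V) = 2*V*(13 + G) (K(G, V) = (13 + G)*(2*V) = 2*V*(13 + G))
F(l) = 1 (F(l) = -1/(-1) = -1*(-1) = 1)
(K(-10, -3)*F(Y))*(-172) = ((2*(-3)*(13 - 10))*1)*(-172) = ((2*(-3)*3)*1)*(-172) = -18*1*(-172) = -18*(-172) = 3096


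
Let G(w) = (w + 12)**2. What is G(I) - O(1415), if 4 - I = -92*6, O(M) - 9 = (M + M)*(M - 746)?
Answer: -1570655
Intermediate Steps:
O(M) = 9 + 2*M*(-746 + M) (O(M) = 9 + (M + M)*(M - 746) = 9 + (2*M)*(-746 + M) = 9 + 2*M*(-746 + M))
I = 556 (I = 4 - (-92)*6 = 4 - 1*(-552) = 4 + 552 = 556)
G(w) = (12 + w)**2
G(I) - O(1415) = (12 + 556)**2 - (9 - 1492*1415 + 2*1415**2) = 568**2 - (9 - 2111180 + 2*2002225) = 322624 - (9 - 2111180 + 4004450) = 322624 - 1*1893279 = 322624 - 1893279 = -1570655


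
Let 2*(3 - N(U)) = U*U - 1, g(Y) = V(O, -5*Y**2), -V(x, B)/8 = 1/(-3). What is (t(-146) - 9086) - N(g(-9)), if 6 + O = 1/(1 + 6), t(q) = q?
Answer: -166175/18 ≈ -9231.9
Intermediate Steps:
O = -41/7 (O = -6 + 1/(1 + 6) = -6 + 1/7 = -41/7 ≈ -5.8571)
V(x, B) = 8/3 (V(x, B) = -8/(-3) = -8*(-1)/3 = -8*(-1/3) = 8/3)
g(Y) = 8/3
N(U) = 7/2 - U**2/2 (N(U) = 3 - (U*U - 1)/2 = 3 - (U**2 - 1)/2 = 3 - (-1 + U**2)/2 = 3 + (1/2 - U**2/2) = 7/2 - U**2/2)
(t(-146) - 9086) - N(g(-9)) = (-146 - 9086) - (7/2 - (8/3)**2/2) = -9232 - (7/2 - 1/2*64/9) = -9232 - (7/2 - 32/9) = -9232 - 1*(-1/18) = -9232 + 1/18 = -166175/18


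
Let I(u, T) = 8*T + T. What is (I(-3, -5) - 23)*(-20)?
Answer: 1360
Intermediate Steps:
I(u, T) = 9*T
(I(-3, -5) - 23)*(-20) = (9*(-5) - 23)*(-20) = (-45 - 23)*(-20) = -68*(-20) = 1360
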